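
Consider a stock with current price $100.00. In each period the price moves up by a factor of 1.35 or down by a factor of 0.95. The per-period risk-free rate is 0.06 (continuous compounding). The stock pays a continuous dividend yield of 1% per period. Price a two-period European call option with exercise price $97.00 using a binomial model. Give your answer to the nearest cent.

$15.33

Per-period risk-free factor R = e^0.06 = 1.0618; dividend-adjusted growth = e^(0.06−0.01) = 1.0513.
Risk-neutral probability p = (1.0513 − 0.95)/(1.35 − 0.95) = 0.1013/0.4000 = 0.2532
Terminal stock prices: S_uu = 182.3, S_ud = 128.2, S_dd = 90.25
Terminal payoffs (S − K): max(85.25, 0) = 85.25, max(31.25, 0) = 31.25, max(-6.75, 0) = 0
Node u (S = 135): V_u = e^(−0.06)·[0.2532·85.2500 + 0.7468·31.2500] = 42.3056
Node d (S = 95): V_d = e^(−0.06)·[0.2532·31.2500 + 0.7468·0.0000] = 7.4511
Node 0 (S = 100): V_0 = e^(−0.06)·[0.2532·42.3056 + 0.7468·7.4511] = 15.3276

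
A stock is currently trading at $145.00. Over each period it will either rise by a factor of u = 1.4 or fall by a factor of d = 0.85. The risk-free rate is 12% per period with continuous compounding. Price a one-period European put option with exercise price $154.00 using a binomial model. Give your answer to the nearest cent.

Risk-neutral probability p = (e^0.12 − 0.85)/(1.4 − 0.85) = 0.2775/0.5500 = 0.5045
Terminal stock prices: S_u = 203, S_d = 123.2
Terminal payoffs (K − S): max(-49, 0) = 0, max(30.75, 0) = 30.75
Node 0 (S = 145): V_0 = e^(−0.12)·[0.5045·0.0000 + 0.4955·30.7500] = 13.5126

$13.51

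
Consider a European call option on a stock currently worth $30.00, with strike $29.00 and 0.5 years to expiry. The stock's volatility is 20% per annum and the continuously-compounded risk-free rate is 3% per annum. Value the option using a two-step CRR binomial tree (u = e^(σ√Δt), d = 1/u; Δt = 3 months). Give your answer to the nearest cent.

$2.47

CRR parameters: u = e^(σ√Δt) = e^(0.2·√0.25) = 1.1052, d = 1/u = 0.9048
Per-period rate: rΔt = 0.03·0.25 = 0.0075, so R = e^0.0075 = 1.0075
Risk-neutral probability p = (e^0.0075 − 0.9048)/(1.1052 − 0.9048) = 0.1027/0.2003 = 0.5126
Terminal stock prices: S_uu = 36.64, S_ud = 30, S_dd = 24.56
Terminal payoffs (S − K): max(7.642, 0) = 7.642, max(1, 0) = 1, max(-4.438, 0) = 0
Node u (S = 33.16): V_u = e^(−0.0075)·[0.5126·7.6421 + 0.4874·1.0000] = 4.3718
Node d (S = 27.15): V_d = e^(−0.0075)·[0.5126·1.0000 + 0.4874·0.0000] = 0.5088
Node 0 (S = 30): V_0 = e^(−0.0075)·[0.5126·4.3718 + 0.4874·0.5088] = 2.4704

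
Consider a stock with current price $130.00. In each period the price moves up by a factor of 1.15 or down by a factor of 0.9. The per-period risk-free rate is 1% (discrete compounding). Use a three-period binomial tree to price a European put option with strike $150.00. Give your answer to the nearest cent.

$21.03

Risk-neutral probability p = (1 + 0.01 − 0.9)/(1.15 − 0.9) = 0.1100/0.2500 = 0.4400
Terminal stock prices: S_uuu = 197.7, S_uud = 154.7, S_udd = 121.1, S_ddd = 94.77
Terminal payoffs (K − S): max(-47.71, 0) = 0, max(-4.732, 0) = 0, max(28.9, 0) = 28.9, max(55.23, 0) = 55.23
Node uu (S = 171.9): V_uu = 1/1.01·[0.4400·0.0000 + 0.5600·0.0000] = 0.0000
Node ud (S = 134.6): V_ud = 1/1.01·[0.4400·0.0000 + 0.5600·28.9050] = 16.0265
Node dd (S = 105.3): V_dd = 1/1.01·[0.4400·28.9050 + 0.5600·55.2300] = 43.2149
Node u (S = 149.5): V_u = 1/1.01·[0.4400·0.0000 + 0.5600·16.0265] = 8.8860
Node d (S = 117): V_d = 1/1.01·[0.4400·16.0265 + 0.5600·43.2149] = 30.9426
Node 0 (S = 130): V_0 = 1/1.01·[0.4400·8.8860 + 0.5600·30.9426] = 21.0274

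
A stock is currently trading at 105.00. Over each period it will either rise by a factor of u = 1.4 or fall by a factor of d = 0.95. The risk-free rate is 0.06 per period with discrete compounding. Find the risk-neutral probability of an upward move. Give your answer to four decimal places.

p = 0.2444

Risk-neutral probability p = (1 + 0.06 − 0.95)/(1.4 − 0.95) = 0.1100/0.4500 = 0.2444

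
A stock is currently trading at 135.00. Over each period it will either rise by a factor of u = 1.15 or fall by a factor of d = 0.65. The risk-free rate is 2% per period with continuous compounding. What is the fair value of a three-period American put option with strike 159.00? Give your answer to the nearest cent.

34.61

Risk-neutral probability p = (e^0.02 − 0.65)/(1.15 − 0.65) = 0.3702/0.5000 = 0.7404
Terminal stock prices: S_uuu = 205.3, S_uud = 116, S_udd = 65.59, S_ddd = 37.07
Terminal payoffs (K − S): max(-46.32, 0) = 0, max(42.95, 0) = 42.95, max(93.41, 0) = 93.41, max(121.9, 0) = 121.9
Node uu (S = 178.5): continuation = e^(−0.02)·[0.7404·0.0000 + 0.2596·42.9506] = 10.9291; exercise value = 0.0000 ≤ continuation, so V_uu = 10.9291
Node ud (S = 100.9): continuation = e^(−0.02)·[0.7404·42.9506 + 0.2596·93.4069] = 54.9391; exercise value = 58.0875 > continuation, so V_ud = 58.0875 (exercise)
Node dd (S = 57.04): continuation = e^(−0.02)·[0.7404·93.4069 + 0.2596·121.9256] = 98.8141; exercise value = 101.9625 > continuation, so V_dd = 101.9625 (exercise)
Node u (S = 155.2): continuation = e^(−0.02)·[0.7404·10.9291 + 0.2596·58.0875] = 22.7125; exercise value = 3.7500 ≤ continuation, so V_u = 22.7125
Node d (S = 87.75): continuation = e^(−0.02)·[0.7404·58.0875 + 0.2596·101.9625] = 68.1016; exercise value = 71.2500 > continuation, so V_d = 71.2500 (exercise)
Node 0 (S = 135): continuation = e^(−0.02)·[0.7404·22.7125 + 0.2596·71.2500] = 34.6134; exercise value = 24.0000 ≤ continuation, so V_0 = 34.6134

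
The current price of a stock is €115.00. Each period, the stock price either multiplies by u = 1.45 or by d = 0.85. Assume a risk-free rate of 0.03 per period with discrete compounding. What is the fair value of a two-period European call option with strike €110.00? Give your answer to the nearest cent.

Risk-neutral probability p = (1 + 0.03 − 0.85)/(1.45 − 0.85) = 0.1800/0.6000 = 0.3000
Terminal stock prices: S_uu = 241.8, S_ud = 141.7, S_dd = 83.09
Terminal payoffs (S − K): max(131.8, 0) = 131.8, max(31.74, 0) = 31.74, max(-26.91, 0) = 0
Node u (S = 166.8): V_u = 1/1.03·[0.3000·131.7875 + 0.7000·31.7375] = 59.9539
Node d (S = 97.75): V_d = 1/1.03·[0.3000·31.7375 + 0.7000·0.0000] = 9.2439
Node 0 (S = 115): V_0 = 1/1.03·[0.3000·59.9539 + 0.7000·9.2439] = 23.7446

€23.74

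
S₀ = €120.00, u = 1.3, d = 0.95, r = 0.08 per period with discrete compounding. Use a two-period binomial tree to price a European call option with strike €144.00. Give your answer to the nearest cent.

Risk-neutral probability p = (1 + 0.08 − 0.95)/(1.3 − 0.95) = 0.1300/0.3500 = 0.3714
Terminal stock prices: S_uu = 202.8, S_ud = 148.2, S_dd = 108.3
Terminal payoffs (S − K): max(58.8, 0) = 58.8, max(4.2, 0) = 4.2, max(-35.7, 0) = 0
Node u (S = 156): V_u = 1/1.08·[0.3714·58.8000 + 0.6286·4.2000] = 22.6667
Node d (S = 114): V_d = 1/1.08·[0.3714·4.2000 + 0.6286·0.0000] = 1.4444
Node 0 (S = 120): V_0 = 1/1.08·[0.3714·22.6667 + 0.6286·1.4444] = 8.6361

€8.64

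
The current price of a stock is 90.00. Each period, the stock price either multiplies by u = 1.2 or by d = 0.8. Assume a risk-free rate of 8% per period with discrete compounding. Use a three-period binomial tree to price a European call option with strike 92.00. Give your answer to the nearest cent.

21.38

Risk-neutral probability p = (1 + 0.08 − 0.8)/(1.2 − 0.8) = 0.2800/0.4000 = 0.7000
Terminal stock prices: S_uuu = 155.5, S_uud = 103.7, S_udd = 69.12, S_ddd = 46.08
Terminal payoffs (S − K): max(63.52, 0) = 63.52, max(11.68, 0) = 11.68, max(-22.88, 0) = 0, max(-45.92, 0) = 0
Node uu (S = 129.6): V_uu = 1/1.08·[0.7000·63.5200 + 0.3000·11.6800] = 44.4148
Node ud (S = 86.4): V_ud = 1/1.08·[0.7000·11.6800 + 0.3000·0.0000] = 7.5704
Node dd (S = 57.6): V_dd = 1/1.08·[0.7000·0.0000 + 0.3000·0.0000] = 0.0000
Node u (S = 108): V_u = 1/1.08·[0.7000·44.4148 + 0.3000·7.5704] = 30.8903
Node d (S = 72): V_d = 1/1.08·[0.7000·7.5704 + 0.3000·0.0000] = 4.9067
Node 0 (S = 90): V_0 = 1/1.08·[0.7000·30.8903 + 0.3000·4.9067] = 21.3844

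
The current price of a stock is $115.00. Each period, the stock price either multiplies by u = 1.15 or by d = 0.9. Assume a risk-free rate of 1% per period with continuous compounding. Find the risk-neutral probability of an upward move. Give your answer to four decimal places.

p = 0.4402

Risk-neutral probability p = (e^0.01 − 0.9)/(1.15 − 0.9) = 0.1101/0.2500 = 0.4402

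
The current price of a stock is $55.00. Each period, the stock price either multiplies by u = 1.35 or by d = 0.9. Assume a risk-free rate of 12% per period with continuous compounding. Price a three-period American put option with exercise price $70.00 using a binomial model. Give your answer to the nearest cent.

Risk-neutral probability p = (e^0.12 − 0.9)/(1.35 − 0.9) = 0.2275/0.4500 = 0.5055
Terminal stock prices: S_uuu = 135.3, S_uud = 90.21, S_udd = 60.14, S_ddd = 40.1
Terminal payoffs (K − S): max(-65.32, 0) = 0, max(-20.21, 0) = 0, max(9.857, 0) = 9.857, max(29.9, 0) = 29.9
Node uu (S = 100.2): continuation = e^(−0.12)·[0.5055·0.0000 + 0.4945·0.0000] = 0.0000; exercise value = 0.0000 ≤ continuation, so V_uu = 0.0000
Node ud (S = 66.83): continuation = e^(−0.12)·[0.5055·0.0000 + 0.4945·9.8575] = 4.3229; exercise value = 3.1750 ≤ continuation, so V_ud = 4.3229
Node dd (S = 44.55): continuation = e^(−0.12)·[0.5055·9.8575 + 0.4945·29.9050] = 17.5344; exercise value = 25.4500 > continuation, so V_dd = 25.4500 (exercise)
Node u (S = 74.25): continuation = e^(−0.12)·[0.5055·0.0000 + 0.4945·4.3229] = 1.8958; exercise value = 0.0000 ≤ continuation, so V_u = 1.8958
Node d (S = 49.5): continuation = e^(−0.12)·[0.5055·4.3229 + 0.4945·25.4500] = 13.0991; exercise value = 20.5000 > continuation, so V_d = 20.5000 (exercise)
Node 0 (S = 55): continuation = e^(−0.12)·[0.5055·1.8958 + 0.4945·20.5000] = 9.8401; exercise value = 15.0000 > continuation, so V_0 = 15.0000 (exercise)

$15.00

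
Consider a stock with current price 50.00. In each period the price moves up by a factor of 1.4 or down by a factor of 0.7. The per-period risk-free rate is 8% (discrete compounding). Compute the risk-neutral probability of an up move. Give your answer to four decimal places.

p = 0.5429

Risk-neutral probability p = (1 + 0.08 − 0.7)/(1.4 − 0.7) = 0.3800/0.7000 = 0.5429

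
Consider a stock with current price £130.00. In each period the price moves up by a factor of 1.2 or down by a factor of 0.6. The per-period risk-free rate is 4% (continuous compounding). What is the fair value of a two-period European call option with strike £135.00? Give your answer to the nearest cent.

Risk-neutral probability p = (e^0.04 − 0.6)/(1.2 − 0.6) = 0.4408/0.6000 = 0.7347
Terminal stock prices: S_uu = 187.2, S_ud = 93.6, S_dd = 46.8
Terminal payoffs (S − K): max(52.2, 0) = 52.2, max(-41.4, 0) = 0, max(-88.2, 0) = 0
Node u (S = 156): V_u = e^(−0.04)·[0.7347·52.2000 + 0.2653·0.0000] = 36.8468
Node d (S = 78): V_d = e^(−0.04)·[0.7347·0.0000 + 0.2653·0.0000] = 0.0000
Node 0 (S = 130): V_0 = e^(−0.04)·[0.7347·36.8468 + 0.2653·0.0000] = 26.0093

£26.01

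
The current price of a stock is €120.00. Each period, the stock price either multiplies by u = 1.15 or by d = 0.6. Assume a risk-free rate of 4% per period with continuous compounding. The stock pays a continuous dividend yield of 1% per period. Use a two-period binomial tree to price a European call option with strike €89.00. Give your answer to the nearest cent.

Per-period risk-free factor R = e^0.04 = 1.0408; dividend-adjusted growth = e^(0.04−0.01) = 1.0305.
Risk-neutral probability p = (1.0305 − 0.6)/(1.15 − 0.6) = 0.4305/0.5500 = 0.7826
Terminal stock prices: S_uu = 158.7, S_ud = 82.8, S_dd = 43.2
Terminal payoffs (S − K): max(69.7, 0) = 69.7, max(-6.2, 0) = 0, max(-45.8, 0) = 0
Node u (S = 138): V_u = e^(−0.04)·[0.7826·69.7000 + 0.2174·0.0000] = 52.4114
Node d (S = 72): V_d = e^(−0.04)·[0.7826·0.0000 + 0.2174·0.0000] = 0.0000
Node 0 (S = 120): V_0 = e^(−0.04)·[0.7826·52.4114 + 0.2174·0.0000] = 39.4111

€39.41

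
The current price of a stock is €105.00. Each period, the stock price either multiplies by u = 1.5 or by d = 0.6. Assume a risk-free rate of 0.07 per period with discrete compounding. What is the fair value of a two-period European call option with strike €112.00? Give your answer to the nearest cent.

Risk-neutral probability p = (1 + 0.07 − 0.6)/(1.5 − 0.6) = 0.4700/0.9000 = 0.5222
Terminal stock prices: S_uu = 236.2, S_ud = 94.5, S_dd = 37.8
Terminal payoffs (S − K): max(124.2, 0) = 124.2, max(-17.5, 0) = 0, max(-74.2, 0) = 0
Node u (S = 157.5): V_u = 1/1.07·[0.5222·124.2500 + 0.4778·0.0000] = 60.6412
Node d (S = 63): V_d = 1/1.07·[0.5222·0.0000 + 0.4778·0.0000] = 0.0000
Node 0 (S = 105): V_0 = 1/1.07·[0.5222·60.6412 + 0.4778·0.0000] = 29.5964

€29.60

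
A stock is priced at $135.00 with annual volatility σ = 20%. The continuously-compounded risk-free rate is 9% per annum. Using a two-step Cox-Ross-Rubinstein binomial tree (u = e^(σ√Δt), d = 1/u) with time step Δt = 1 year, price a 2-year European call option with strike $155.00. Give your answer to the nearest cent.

$18.13

CRR parameters: u = e^(σ√Δt) = e^(0.2·√1) = 1.2214, d = 1/u = 0.8187
Per-period rate: rΔt = 0.09·1 = 0.09, so R = e^0.09 = 1.0942
Risk-neutral probability p = (e^0.09 − 0.8187)/(1.2214 − 0.8187) = 0.2754/0.4027 = 0.6840
Terminal stock prices: S_uu = 201.4, S_ud = 135, S_dd = 90.49
Terminal payoffs (S − K): max(46.4, 0) = 46.4, max(-20, 0) = 0, max(-64.51, 0) = 0
Node u (S = 164.9): V_u = e^(−0.09)·[0.6840·46.3963 + 0.3160·0.0000] = 29.0054
Node d (S = 110.5): V_d = e^(−0.09)·[0.6840·0.0000 + 0.3160·0.0000] = 0.0000
Node 0 (S = 135): V_0 = e^(−0.09)·[0.6840·29.0054 + 0.3160·0.0000] = 18.1331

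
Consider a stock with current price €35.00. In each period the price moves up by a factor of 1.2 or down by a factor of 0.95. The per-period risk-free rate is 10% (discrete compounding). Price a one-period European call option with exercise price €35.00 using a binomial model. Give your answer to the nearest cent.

Risk-neutral probability p = (1 + 0.1 − 0.95)/(1.2 − 0.95) = 0.1500/0.2500 = 0.6000
Terminal stock prices: S_u = 42, S_d = 33.25
Terminal payoffs (S − K): max(7, 0) = 7, max(-1.75, 0) = 0
Node 0 (S = 35): V_0 = 1/1.1·[0.6000·7.0000 + 0.4000·0.0000] = 3.8182

€3.82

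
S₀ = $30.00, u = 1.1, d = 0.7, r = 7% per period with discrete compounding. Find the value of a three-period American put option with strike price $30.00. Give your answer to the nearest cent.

$1.29

Risk-neutral probability p = (1 + 0.07 − 0.7)/(1.1 − 0.7) = 0.3700/0.4000 = 0.9250
Terminal stock prices: S_uuu = 39.93, S_uud = 25.41, S_udd = 16.17, S_ddd = 10.29
Terminal payoffs (K − S): max(-9.93, 0) = 0, max(4.59, 0) = 4.59, max(13.83, 0) = 13.83, max(19.71, 0) = 19.71
Node uu (S = 36.3): continuation = 1/1.07·[0.9250·0.0000 + 0.0750·4.5900] = 0.3217; exercise value = 0.0000 ≤ continuation, so V_uu = 0.3217
Node ud (S = 23.1): continuation = 1/1.07·[0.9250·4.5900 + 0.0750·13.8300] = 4.9374; exercise value = 6.9000 > continuation, so V_ud = 6.9000 (exercise)
Node dd (S = 14.7): continuation = 1/1.07·[0.9250·13.8300 + 0.0750·19.7100] = 13.3374; exercise value = 15.3000 > continuation, so V_dd = 15.3000 (exercise)
Node u (S = 33): continuation = 1/1.07·[0.9250·0.3217 + 0.0750·6.9000] = 0.7618; exercise value = 0.0000 ≤ continuation, so V_u = 0.7618
Node d (S = 21): continuation = 1/1.07·[0.9250·6.9000 + 0.0750·15.3000] = 7.0374; exercise value = 9.0000 > continuation, so V_d = 9.0000 (exercise)
Node 0 (S = 30): continuation = 1/1.07·[0.9250·0.7618 + 0.0750·9.0000] = 1.2894; exercise value = 0.0000 ≤ continuation, so V_0 = 1.2894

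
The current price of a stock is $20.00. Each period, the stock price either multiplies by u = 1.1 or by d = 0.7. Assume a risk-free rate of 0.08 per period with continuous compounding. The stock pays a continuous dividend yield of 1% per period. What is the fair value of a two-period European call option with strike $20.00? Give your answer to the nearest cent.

$3.10

Per-period risk-free factor R = e^0.08 = 1.0833; dividend-adjusted growth = e^(0.08−0.01) = 1.0725.
Risk-neutral probability p = (1.0725 − 0.7)/(1.1 − 0.7) = 0.3725/0.4000 = 0.9313
Terminal stock prices: S_uu = 24.2, S_ud = 15.4, S_dd = 9.8
Terminal payoffs (S − K): max(4.2, 0) = 4.2, max(-4.6, 0) = 0, max(-10.2, 0) = 0
Node u (S = 22): V_u = e^(−0.08)·[0.9313·4.2000 + 0.0687·0.0000] = 3.6106
Node d (S = 14): V_d = e^(−0.08)·[0.9313·0.0000 + 0.0687·0.0000] = 0.0000
Node 0 (S = 20): V_0 = e^(−0.08)·[0.9313·3.6106 + 0.0687·0.0000] = 3.1039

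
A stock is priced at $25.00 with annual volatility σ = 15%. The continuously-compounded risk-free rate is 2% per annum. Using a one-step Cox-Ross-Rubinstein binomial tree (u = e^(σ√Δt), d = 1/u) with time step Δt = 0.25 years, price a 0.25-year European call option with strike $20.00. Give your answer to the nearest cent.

$5.10

CRR parameters: u = e^(σ√Δt) = e^(0.15·√0.25) = 1.0779, d = 1/u = 0.9277
Per-period rate: rΔt = 0.02·0.25 = 0.005, so R = e^0.005 = 1.0050
Risk-neutral probability p = (e^0.005 − 0.9277)/(1.0779 − 0.9277) = 0.0773/0.1501 = 0.5146
Terminal stock prices: S_u = 26.95, S_d = 23.19
Terminal payoffs (S − K): max(6.947, 0) = 6.947, max(3.194, 0) = 3.194
Node 0 (S = 25): V_0 = e^(−0.005)·[0.5146·6.9471 + 0.4854·3.1936] = 5.0998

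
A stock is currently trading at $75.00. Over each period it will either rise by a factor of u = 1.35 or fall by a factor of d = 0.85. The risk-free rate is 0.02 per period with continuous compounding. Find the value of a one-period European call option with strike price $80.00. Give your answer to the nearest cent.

$7.09

Risk-neutral probability p = (e^0.02 − 0.85)/(1.35 − 0.85) = 0.1702/0.5000 = 0.3404
Terminal stock prices: S_u = 101.2, S_d = 63.75
Terminal payoffs (S − K): max(21.25, 0) = 21.25, max(-16.25, 0) = 0
Node 0 (S = 75): V_0 = e^(−0.02)·[0.3404·21.2500 + 0.6596·0.0000] = 7.0903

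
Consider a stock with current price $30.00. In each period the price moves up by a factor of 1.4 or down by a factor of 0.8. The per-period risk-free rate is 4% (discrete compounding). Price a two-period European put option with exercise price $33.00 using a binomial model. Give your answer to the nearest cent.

$4.59

Risk-neutral probability p = (1 + 0.04 − 0.8)/(1.4 − 0.8) = 0.2400/0.6000 = 0.4000
Terminal stock prices: S_uu = 58.8, S_ud = 33.6, S_dd = 19.2
Terminal payoffs (K − S): max(-25.8, 0) = 0, max(-0.6, 0) = 0, max(13.8, 0) = 13.8
Node u (S = 42): V_u = 1/1.04·[0.4000·0.0000 + 0.6000·0.0000] = 0.0000
Node d (S = 24): V_d = 1/1.04·[0.4000·0.0000 + 0.6000·13.8000] = 7.9615
Node 0 (S = 30): V_0 = 1/1.04·[0.4000·0.0000 + 0.6000·7.9615] = 4.5932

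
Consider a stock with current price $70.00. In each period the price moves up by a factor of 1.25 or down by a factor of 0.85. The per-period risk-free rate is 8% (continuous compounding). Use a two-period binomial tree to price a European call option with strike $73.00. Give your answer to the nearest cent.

$11.11

Risk-neutral probability p = (e^0.08 − 0.85)/(1.25 − 0.85) = 0.2333/0.4000 = 0.5832
Terminal stock prices: S_uu = 109.4, S_ud = 74.38, S_dd = 50.57
Terminal payoffs (S − K): max(36.38, 0) = 36.38, max(1.375, 0) = 1.375, max(-22.43, 0) = 0
Node u (S = 87.5): V_u = e^(−0.08)·[0.5832·36.3750 + 0.4168·1.3750] = 20.1125
Node d (S = 59.5): V_d = e^(−0.08)·[0.5832·1.3750 + 0.4168·0.0000] = 0.7403
Node 0 (S = 70): V_0 = e^(−0.08)·[0.5832·20.1125 + 0.4168·0.7403] = 11.1129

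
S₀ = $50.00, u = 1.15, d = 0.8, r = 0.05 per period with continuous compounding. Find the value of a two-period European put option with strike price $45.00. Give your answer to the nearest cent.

$0.94

Risk-neutral probability p = (e^0.05 − 0.8)/(1.15 − 0.8) = 0.2513/0.3500 = 0.7179
Terminal stock prices: S_uu = 66.12, S_ud = 46, S_dd = 32
Terminal payoffs (K − S): max(-21.12, 0) = 0, max(-1, 0) = 0, max(13, 0) = 13
Node u (S = 57.5): V_u = e^(−0.05)·[0.7179·0.0000 + 0.2821·0.0000] = 0.0000
Node d (S = 40): V_d = e^(−0.05)·[0.7179·0.0000 + 0.2821·13.0000] = 3.4882
Node 0 (S = 50): V_0 = e^(−0.05)·[0.7179·0.0000 + 0.2821·3.4882] = 0.9360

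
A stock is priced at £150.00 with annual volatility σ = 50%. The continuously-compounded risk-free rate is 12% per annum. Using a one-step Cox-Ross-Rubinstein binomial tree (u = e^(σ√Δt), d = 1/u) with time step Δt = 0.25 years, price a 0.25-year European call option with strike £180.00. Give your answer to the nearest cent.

CRR parameters: u = e^(σ√Δt) = e^(0.5·√0.25) = 1.2840, d = 1/u = 0.7788
Per-period rate: rΔt = 0.12·0.25 = 0.03, so R = e^0.03 = 1.0305
Risk-neutral probability p = (e^0.03 − 0.7788)/(1.2840 − 0.7788) = 0.2517/0.5052 = 0.4981
Terminal stock prices: S_u = 192.6, S_d = 116.8
Terminal payoffs (S − K): max(12.6, 0) = 12.6, max(-63.18, 0) = 0
Node 0 (S = 150): V_0 = e^(−0.03)·[0.4981·12.6038 + 0.5019·0.0000] = 6.0925

£6.09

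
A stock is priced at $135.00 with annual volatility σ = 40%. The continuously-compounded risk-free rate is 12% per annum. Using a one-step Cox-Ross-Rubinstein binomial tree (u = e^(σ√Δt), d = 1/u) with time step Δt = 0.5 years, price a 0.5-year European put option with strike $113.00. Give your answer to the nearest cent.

$4.90

CRR parameters: u = e^(σ√Δt) = e^(0.4·√0.5) = 1.3269, d = 1/u = 0.7536
Per-period rate: rΔt = 0.12·0.5 = 0.06, so R = e^0.06 = 1.0618
Risk-neutral probability p = (e^0.06 − 0.7536)/(1.3269 − 0.7536) = 0.3082/0.5733 = 0.5376
Terminal stock prices: S_u = 179.1, S_d = 101.7
Terminal payoffs (K − S): max(-66.13, 0) = 0, max(11.26, 0) = 11.26
Node 0 (S = 135): V_0 = e^(−0.06)·[0.5376·0.0000 + 0.4624·11.2588] = 4.9026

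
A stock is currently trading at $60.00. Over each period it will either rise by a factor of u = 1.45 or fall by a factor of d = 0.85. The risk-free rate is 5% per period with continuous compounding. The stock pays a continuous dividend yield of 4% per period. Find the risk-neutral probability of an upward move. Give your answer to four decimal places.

p = 0.2668

Per-period risk-free factor R = e^0.05 = 1.0513; dividend-adjusted growth = e^(0.05−0.04) = 1.0101.
Risk-neutral probability p = (1.0101 − 0.85)/(1.45 − 0.85) = 0.1601/0.6000 = 0.2668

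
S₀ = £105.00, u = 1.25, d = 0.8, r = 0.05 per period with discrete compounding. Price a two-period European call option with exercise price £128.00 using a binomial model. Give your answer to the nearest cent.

£10.10

Risk-neutral probability p = (1 + 0.05 − 0.8)/(1.25 − 0.8) = 0.2500/0.4500 = 0.5556
Terminal stock prices: S_uu = 164.1, S_ud = 105, S_dd = 67.2
Terminal payoffs (S − K): max(36.06, 0) = 36.06, max(-23, 0) = 0, max(-60.8, 0) = 0
Node u (S = 131.2): V_u = 1/1.05·[0.5556·36.0625 + 0.4444·0.0000] = 19.0807
Node d (S = 84): V_d = 1/1.05·[0.5556·0.0000 + 0.4444·0.0000] = 0.0000
Node 0 (S = 105): V_0 = 1/1.05·[0.5556·19.0807 + 0.4444·0.0000] = 10.0956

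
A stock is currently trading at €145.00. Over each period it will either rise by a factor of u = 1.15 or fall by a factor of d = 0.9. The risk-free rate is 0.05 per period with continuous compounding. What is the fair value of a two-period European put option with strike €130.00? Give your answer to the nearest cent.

Risk-neutral probability p = (e^0.05 − 0.9)/(1.15 − 0.9) = 0.1513/0.2500 = 0.6051
Terminal stock prices: S_uu = 191.8, S_ud = 150.1, S_dd = 117.5
Terminal payoffs (K − S): max(-61.76, 0) = 0, max(-20.08, 0) = 0, max(12.55, 0) = 12.55
Node u (S = 166.8): V_u = e^(−0.05)·[0.6051·0.0000 + 0.3949·0.0000] = 0.0000
Node d (S = 130.5): V_d = e^(−0.05)·[0.6051·0.0000 + 0.3949·12.5500] = 4.7145
Node 0 (S = 145): V_0 = e^(−0.05)·[0.6051·0.0000 + 0.3949·4.7145] = 1.7710

€1.77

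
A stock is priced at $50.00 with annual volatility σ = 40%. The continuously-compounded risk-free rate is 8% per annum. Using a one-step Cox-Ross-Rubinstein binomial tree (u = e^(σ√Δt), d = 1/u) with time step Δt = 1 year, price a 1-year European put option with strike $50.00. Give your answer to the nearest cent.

$7.57

CRR parameters: u = e^(σ√Δt) = e^(0.4·√1) = 1.4918, d = 1/u = 0.6703
Per-period rate: rΔt = 0.08·1 = 0.08, so R = e^0.08 = 1.0833
Risk-neutral probability p = (e^0.08 − 0.6703)/(1.4918 − 0.6703) = 0.4130/0.8215 = 0.5027
Terminal stock prices: S_u = 74.59, S_d = 33.52
Terminal payoffs (K − S): max(-24.59, 0) = 0, max(16.48, 0) = 16.48
Node 0 (S = 50): V_0 = e^(−0.08)·[0.5027·0.0000 + 0.4973·16.4840] = 7.5673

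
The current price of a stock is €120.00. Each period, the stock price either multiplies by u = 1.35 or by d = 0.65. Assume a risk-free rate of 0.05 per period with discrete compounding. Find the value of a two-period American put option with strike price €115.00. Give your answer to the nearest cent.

Risk-neutral probability p = (1 + 0.05 − 0.65)/(1.35 − 0.65) = 0.4000/0.7000 = 0.5714
Terminal stock prices: S_uu = 218.7, S_ud = 105.3, S_dd = 50.7
Terminal payoffs (K − S): max(-103.7, 0) = 0, max(9.7, 0) = 9.7, max(64.3, 0) = 64.3
Node u (S = 162): continuation = 1/1.05·[0.5714·0.0000 + 0.4286·9.7000] = 3.9592; exercise value = 0.0000 ≤ continuation, so V_u = 3.9592
Node d (S = 78): continuation = 1/1.05·[0.5714·9.7000 + 0.4286·64.3000] = 31.5238; exercise value = 37.0000 > continuation, so V_d = 37.0000 (exercise)
Node 0 (S = 120): continuation = 1/1.05·[0.5714·3.9592 + 0.4286·37.0000] = 17.2567; exercise value = 0.0000 ≤ continuation, so V_0 = 17.2567

€17.26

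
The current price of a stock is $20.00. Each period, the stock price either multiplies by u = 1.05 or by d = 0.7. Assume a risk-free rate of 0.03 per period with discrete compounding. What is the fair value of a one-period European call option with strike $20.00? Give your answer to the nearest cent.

Risk-neutral probability p = (1 + 0.03 − 0.7)/(1.05 − 0.7) = 0.3300/0.3500 = 0.9429
Terminal stock prices: S_u = 21, S_d = 14
Terminal payoffs (S − K): max(1, 0) = 1, max(-6, 0) = 0
Node 0 (S = 20): V_0 = 1/1.03·[0.9429·1.0000 + 0.0571·0.0000] = 0.9154

$0.92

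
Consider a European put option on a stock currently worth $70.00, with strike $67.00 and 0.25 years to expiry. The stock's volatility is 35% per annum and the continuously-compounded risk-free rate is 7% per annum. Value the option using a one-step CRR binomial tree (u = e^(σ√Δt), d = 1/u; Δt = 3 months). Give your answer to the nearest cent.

$3.99

CRR parameters: u = e^(σ√Δt) = e^(0.35·√0.25) = 1.1912, d = 1/u = 0.8395
Per-period rate: rΔt = 0.07·0.25 = 0.0175, so R = e^0.0175 = 1.0177
Risk-neutral probability p = (e^0.0175 − 0.8395)/(1.1912 − 0.8395) = 0.1782/0.3518 = 0.5065
Terminal stock prices: S_u = 83.39, S_d = 58.76
Terminal payoffs (K − S): max(-16.39, 0) = 0, max(8.238, 0) = 8.238
Node 0 (S = 70): V_0 = e^(−0.0175)·[0.5065·0.0000 + 0.4935·8.2380] = 3.9946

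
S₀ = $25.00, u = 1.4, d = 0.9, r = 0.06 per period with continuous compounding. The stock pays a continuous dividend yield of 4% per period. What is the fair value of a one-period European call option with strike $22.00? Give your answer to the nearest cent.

$3.30

Per-period risk-free factor R = e^0.06 = 1.0618; dividend-adjusted growth = e^(0.06−0.04) = 1.0202.
Risk-neutral probability p = (1.0202 − 0.9)/(1.4 − 0.9) = 0.1202/0.5000 = 0.2404
Terminal stock prices: S_u = 35, S_d = 22.5
Terminal payoffs (S − K): max(13, 0) = 13, max(0.5, 0) = 0.5
Node 0 (S = 25): V_0 = e^(−0.06)·[0.2404·13.0000 + 0.7596·0.5000] = 3.3009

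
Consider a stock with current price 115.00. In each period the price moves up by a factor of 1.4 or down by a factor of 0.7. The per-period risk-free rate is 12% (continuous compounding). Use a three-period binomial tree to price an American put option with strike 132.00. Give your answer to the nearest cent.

21.39

Risk-neutral probability p = (e^0.12 − 0.7)/(1.4 − 0.7) = 0.4275/0.7000 = 0.6107
Terminal stock prices: S_uuu = 315.6, S_uud = 157.8, S_udd = 78.89, S_ddd = 39.44
Terminal payoffs (K − S): max(-183.6, 0) = 0, max(-25.78, 0) = 0, max(53.11, 0) = 53.11, max(92.56, 0) = 92.56
Node uu (S = 225.4): continuation = e^(−0.12)·[0.6107·0.0000 + 0.3893·0.0000] = 0.0000; exercise value = 0.0000 ≤ continuation, so V_uu = 0.0000
Node ud (S = 112.7): continuation = e^(−0.12)·[0.6107·0.0000 + 0.3893·53.1100] = 18.3373; exercise value = 19.3000 > continuation, so V_ud = 19.3000 (exercise)
Node dd (S = 56.35): continuation = e^(−0.12)·[0.6107·53.1100 + 0.3893·92.5550] = 60.7235; exercise value = 75.6500 > continuation, so V_dd = 75.6500 (exercise)
Node u (S = 161): continuation = e^(−0.12)·[0.6107·0.0000 + 0.3893·19.3000] = 6.6637; exercise value = 0.0000 ≤ continuation, so V_u = 6.6637
Node d (S = 80.5): continuation = e^(−0.12)·[0.6107·19.3000 + 0.3893·75.6500] = 36.5735; exercise value = 51.5000 > continuation, so V_d = 51.5000 (exercise)
Node 0 (S = 115): continuation = e^(−0.12)·[0.6107·6.6637 + 0.3893·51.5000] = 21.3908; exercise value = 17.0000 ≤ continuation, so V_0 = 21.3908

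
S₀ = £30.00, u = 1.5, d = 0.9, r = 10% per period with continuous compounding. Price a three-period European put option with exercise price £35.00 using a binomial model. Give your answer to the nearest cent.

Risk-neutral probability p = (e^0.1 − 0.9)/(1.5 − 0.9) = 0.2052/0.6000 = 0.3420
Terminal stock prices: S_uuu = 101.2, S_uud = 60.75, S_udd = 36.45, S_ddd = 21.87
Terminal payoffs (K − S): max(-66.25, 0) = 0, max(-25.75, 0) = 0, max(-1.45, 0) = 0, max(13.13, 0) = 13.13
Node uu (S = 67.5): V_uu = e^(−0.1)·[0.3420·0.0000 + 0.6580·0.0000] = 0.0000
Node ud (S = 40.5): V_ud = e^(−0.1)·[0.3420·0.0000 + 0.6580·0.0000] = 0.0000
Node dd (S = 24.3): V_dd = e^(−0.1)·[0.3420·0.0000 + 0.6580·13.1300] = 7.8180
Node u (S = 45): V_u = e^(−0.1)·[0.3420·0.0000 + 0.6580·0.0000] = 0.0000
Node d (S = 27): V_d = e^(−0.1)·[0.3420·0.0000 + 0.6580·7.8180] = 4.6550
Node 0 (S = 30): V_0 = e^(−0.1)·[0.3420·0.0000 + 0.6580·4.6550] = 2.7717

£2.77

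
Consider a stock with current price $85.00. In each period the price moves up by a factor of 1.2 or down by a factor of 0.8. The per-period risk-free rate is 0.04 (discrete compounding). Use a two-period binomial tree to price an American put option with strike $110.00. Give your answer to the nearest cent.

$25.00

Risk-neutral probability p = (1 + 0.04 − 0.8)/(1.2 − 0.8) = 0.2400/0.4000 = 0.6000
Terminal stock prices: S_uu = 122.4, S_ud = 81.6, S_dd = 54.4
Terminal payoffs (K − S): max(-12.4, 0) = 0, max(28.4, 0) = 28.4, max(55.6, 0) = 55.6
Node u (S = 102): continuation = 1/1.04·[0.6000·0.0000 + 0.4000·28.4000] = 10.9231; exercise value = 8.0000 ≤ continuation, so V_u = 10.9231
Node d (S = 68): continuation = 1/1.04·[0.6000·28.4000 + 0.4000·55.6000] = 37.7692; exercise value = 42.0000 > continuation, so V_d = 42.0000 (exercise)
Node 0 (S = 85): continuation = 1/1.04·[0.6000·10.9231 + 0.4000·42.0000] = 22.4556; exercise value = 25.0000 > continuation, so V_0 = 25.0000 (exercise)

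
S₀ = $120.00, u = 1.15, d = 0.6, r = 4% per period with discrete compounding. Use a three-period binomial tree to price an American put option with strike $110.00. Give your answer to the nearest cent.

$13.01

Risk-neutral probability p = (1 + 0.04 − 0.6)/(1.15 − 0.6) = 0.4400/0.5500 = 0.8000
Terminal stock prices: S_uuu = 182.5, S_uud = 95.22, S_udd = 49.68, S_ddd = 25.92
Terminal payoffs (K − S): max(-72.5, 0) = 0, max(14.78, 0) = 14.78, max(60.32, 0) = 60.32, max(84.08, 0) = 84.08
Node uu (S = 158.7): continuation = 1/1.04·[0.8000·0.0000 + 0.2000·14.7800] = 2.8423; exercise value = 0.0000 ≤ continuation, so V_uu = 2.8423
Node ud (S = 82.8): continuation = 1/1.04·[0.8000·14.7800 + 0.2000·60.3200] = 22.9692; exercise value = 27.2000 > continuation, so V_ud = 27.2000 (exercise)
Node dd (S = 43.2): continuation = 1/1.04·[0.8000·60.3200 + 0.2000·84.0800] = 62.5692; exercise value = 66.8000 > continuation, so V_dd = 66.8000 (exercise)
Node u (S = 138): continuation = 1/1.04·[0.8000·2.8423 + 0.2000·27.2000] = 7.4172; exercise value = 0.0000 ≤ continuation, so V_u = 7.4172
Node d (S = 72): continuation = 1/1.04·[0.8000·27.2000 + 0.2000·66.8000] = 33.7692; exercise value = 38.0000 > continuation, so V_d = 38.0000 (exercise)
Node 0 (S = 120): continuation = 1/1.04·[0.8000·7.4172 + 0.2000·38.0000] = 13.0132; exercise value = 0.0000 ≤ continuation, so V_0 = 13.0132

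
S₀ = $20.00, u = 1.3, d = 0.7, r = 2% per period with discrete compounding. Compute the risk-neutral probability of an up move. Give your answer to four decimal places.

Risk-neutral probability p = (1 + 0.02 − 0.7)/(1.3 − 0.7) = 0.3200/0.6000 = 0.5333

p = 0.5333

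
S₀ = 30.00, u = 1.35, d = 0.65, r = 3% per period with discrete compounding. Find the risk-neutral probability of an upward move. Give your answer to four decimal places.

p = 0.5429

Risk-neutral probability p = (1 + 0.03 − 0.65)/(1.35 − 0.65) = 0.3800/0.7000 = 0.5429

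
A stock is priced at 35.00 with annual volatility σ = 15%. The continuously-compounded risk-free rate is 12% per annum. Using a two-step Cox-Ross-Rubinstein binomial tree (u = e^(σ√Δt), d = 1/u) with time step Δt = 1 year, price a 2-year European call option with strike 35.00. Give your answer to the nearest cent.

7.56

CRR parameters: u = e^(σ√Δt) = e^(0.15·√1) = 1.1618, d = 1/u = 0.8607
Per-period rate: rΔt = 0.12·1 = 0.12, so R = e^0.12 = 1.1275
Risk-neutral probability p = (e^0.12 − 0.8607)/(1.1618 − 0.8607) = 0.2668/0.3011 = 0.8860
Terminal stock prices: S_uu = 47.25, S_ud = 35, S_dd = 25.93
Terminal payoffs (S − K): max(12.25, 0) = 12.25, max(0, 0) = 0, max(-9.071, 0) = 0
Node u (S = 40.66): V_u = e^(−0.12)·[0.8860·12.2451 + 0.1140·0.0000] = 9.6220
Node d (S = 30.12): V_d = e^(−0.12)·[0.8860·0.0000 + 0.1140·0.0000] = 0.0000
Node 0 (S = 35): V_0 = e^(−0.12)·[0.8860·9.6220 + 0.1140·0.0000] = 7.5608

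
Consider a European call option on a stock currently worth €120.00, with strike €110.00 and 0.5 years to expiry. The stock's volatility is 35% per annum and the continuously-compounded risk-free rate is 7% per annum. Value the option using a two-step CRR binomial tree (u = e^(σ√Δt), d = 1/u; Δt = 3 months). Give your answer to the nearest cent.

€19.76

CRR parameters: u = e^(σ√Δt) = e^(0.35·√0.25) = 1.1912, d = 1/u = 0.8395
Per-period rate: rΔt = 0.07·0.25 = 0.0175, so R = e^0.0175 = 1.0177
Risk-neutral probability p = (e^0.0175 − 0.8395)/(1.1912 − 0.8395) = 0.1782/0.3518 = 0.5065
Terminal stock prices: S_uu = 170.3, S_ud = 120, S_dd = 84.56
Terminal payoffs (S − K): max(60.29, 0) = 60.29, max(10, 0) = 10, max(-25.44, 0) = 0
Node u (S = 142.9): V_u = e^(−0.0175)·[0.5065·60.2881 + 0.4935·10.0000] = 34.8578
Node d (S = 100.7): V_d = e^(−0.0175)·[0.5065·10.0000 + 0.4935·0.0000] = 4.9776
Node 0 (S = 120): V_0 = e^(−0.0175)·[0.5065·34.8578 + 0.4935·4.9776] = 19.7643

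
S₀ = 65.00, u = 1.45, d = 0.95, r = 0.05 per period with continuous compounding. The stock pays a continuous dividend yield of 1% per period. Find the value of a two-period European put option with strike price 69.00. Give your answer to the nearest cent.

6.26

Per-period risk-free factor R = e^0.05 = 1.0513; dividend-adjusted growth = e^(0.05−0.01) = 1.0408.
Risk-neutral probability p = (1.0408 − 0.95)/(1.45 − 0.95) = 0.0908/0.5000 = 0.1816
Terminal stock prices: S_uu = 136.7, S_ud = 89.54, S_dd = 58.66
Terminal payoffs (K − S): max(-67.66, 0) = 0, max(-20.54, 0) = 0, max(10.34, 0) = 10.34
Node u (S = 94.25): V_u = e^(−0.05)·[0.1816·0.0000 + 0.8184·0.0000] = 0.0000
Node d (S = 61.75): V_d = e^(−0.05)·[0.1816·0.0000 + 0.8184·10.3375] = 8.0474
Node 0 (S = 65): V_0 = e^(−0.05)·[0.1816·0.0000 + 0.8184·8.0474] = 6.2646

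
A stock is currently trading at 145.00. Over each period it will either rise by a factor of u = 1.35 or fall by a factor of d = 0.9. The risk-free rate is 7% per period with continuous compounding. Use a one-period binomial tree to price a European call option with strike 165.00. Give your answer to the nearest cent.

10.99

Risk-neutral probability p = (e^0.07 − 0.9)/(1.35 − 0.9) = 0.1725/0.4500 = 0.3834
Terminal stock prices: S_u = 195.8, S_d = 130.5
Terminal payoffs (S − K): max(30.75, 0) = 30.75, max(-34.5, 0) = 0
Node 0 (S = 145): V_0 = e^(−0.07)·[0.3834·30.7500 + 0.6166·0.0000] = 10.9911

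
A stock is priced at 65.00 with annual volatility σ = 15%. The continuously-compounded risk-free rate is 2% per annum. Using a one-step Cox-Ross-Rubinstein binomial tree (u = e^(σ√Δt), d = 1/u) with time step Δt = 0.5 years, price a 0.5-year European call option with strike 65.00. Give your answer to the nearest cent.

3.75

CRR parameters: u = e^(σ√Δt) = e^(0.15·√0.5) = 1.1119, d = 1/u = 0.8994
Per-period rate: rΔt = 0.02·0.5 = 0.01, so R = e^0.01 = 1.0101
Risk-neutral probability p = (e^0.01 − 0.8994)/(1.1119 − 0.8994) = 0.1107/0.2125 = 0.5208
Terminal stock prices: S_u = 72.27, S_d = 58.46
Terminal payoffs (S − K): max(7.273, 0) = 7.273, max(-6.541, 0) = 0
Node 0 (S = 65): V_0 = e^(−0.01)·[0.5208·7.2732 + 0.4792·0.0000] = 3.7502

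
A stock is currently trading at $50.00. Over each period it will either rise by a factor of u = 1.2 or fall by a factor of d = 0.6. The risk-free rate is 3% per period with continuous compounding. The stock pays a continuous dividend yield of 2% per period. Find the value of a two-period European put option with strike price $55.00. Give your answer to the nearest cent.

Per-period risk-free factor R = e^0.03 = 1.0305; dividend-adjusted growth = e^(0.03−0.02) = 1.0101.
Risk-neutral probability p = (1.0101 − 0.6)/(1.2 − 0.6) = 0.4101/0.6000 = 0.6834
Terminal stock prices: S_uu = 72, S_ud = 36, S_dd = 18
Terminal payoffs (K − S): max(-17, 0) = 0, max(19, 0) = 19, max(37, 0) = 37
Node u (S = 60): V_u = e^(−0.03)·[0.6834·0.0000 + 0.3166·19.0000] = 5.8373
Node d (S = 30): V_d = e^(−0.03)·[0.6834·19.0000 + 0.3166·37.0000] = 23.9685
Node 0 (S = 50): V_0 = e^(−0.03)·[0.6834·5.8373 + 0.3166·23.9685] = 11.2352

$11.24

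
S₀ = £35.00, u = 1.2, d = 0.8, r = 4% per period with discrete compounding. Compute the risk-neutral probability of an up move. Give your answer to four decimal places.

Risk-neutral probability p = (1 + 0.04 − 0.8)/(1.2 − 0.8) = 0.2400/0.4000 = 0.6000

p = 0.6000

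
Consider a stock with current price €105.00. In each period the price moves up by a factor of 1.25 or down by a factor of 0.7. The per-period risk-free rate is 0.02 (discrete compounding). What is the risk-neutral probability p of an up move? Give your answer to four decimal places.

p = 0.5818

Risk-neutral probability p = (1 + 0.02 − 0.7)/(1.25 − 0.7) = 0.3200/0.5500 = 0.5818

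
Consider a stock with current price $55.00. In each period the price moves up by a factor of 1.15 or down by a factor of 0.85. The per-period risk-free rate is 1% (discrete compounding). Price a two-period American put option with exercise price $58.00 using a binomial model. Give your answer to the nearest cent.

$6.23

Risk-neutral probability p = (1 + 0.01 − 0.85)/(1.15 − 0.85) = 0.1600/0.3000 = 0.5333
Terminal stock prices: S_uu = 72.74, S_ud = 53.76, S_dd = 39.74
Terminal payoffs (K − S): max(-14.74, 0) = 0, max(4.238, 0) = 4.238, max(18.26, 0) = 18.26
Node u (S = 63.25): continuation = 1/1.01·[0.5333·0.0000 + 0.4667·4.2375] = 1.9579; exercise value = 0.0000 ≤ continuation, so V_u = 1.9579
Node d (S = 46.75): continuation = 1/1.01·[0.5333·4.2375 + 0.4667·18.2625] = 10.6757; exercise value = 11.2500 > continuation, so V_d = 11.2500 (exercise)
Node 0 (S = 55): continuation = 1/1.01·[0.5333·1.9579 + 0.4667·11.2500] = 6.2319; exercise value = 3.0000 ≤ continuation, so V_0 = 6.2319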